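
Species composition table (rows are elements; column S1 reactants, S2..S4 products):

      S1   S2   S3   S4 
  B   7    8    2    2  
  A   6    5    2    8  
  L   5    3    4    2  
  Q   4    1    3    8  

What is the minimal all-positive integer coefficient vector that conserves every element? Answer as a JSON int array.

B: 6·7 = 42 | 4·8+4·2+1·2 = 42
A: 6·6 = 36 | 4·5+4·2+1·8 = 36
L: 6·5 = 30 | 4·3+4·4+1·2 = 30
Q: 6·4 = 24 | 4·1+4·3+1·8 = 24
gcd(6,4,4,1) = 1

Coefficients: [6, 4, 4, 1]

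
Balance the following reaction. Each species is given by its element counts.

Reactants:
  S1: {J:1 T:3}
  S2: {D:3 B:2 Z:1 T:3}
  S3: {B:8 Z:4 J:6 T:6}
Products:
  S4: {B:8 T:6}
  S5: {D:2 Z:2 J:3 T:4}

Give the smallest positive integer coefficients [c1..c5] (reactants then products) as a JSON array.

Coefficients: [6, 4, 2, 3, 6]

D: 6·0+4·3+2·0 = 12 | 3·0+6·2 = 12
B: 6·0+4·2+2·8 = 24 | 3·8+6·0 = 24
Z: 6·0+4·1+2·4 = 12 | 3·0+6·2 = 12
J: 6·1+4·0+2·6 = 18 | 3·0+6·3 = 18
T: 6·3+4·3+2·6 = 42 | 3·6+6·4 = 42
gcd(6,4,2,3,6) = 1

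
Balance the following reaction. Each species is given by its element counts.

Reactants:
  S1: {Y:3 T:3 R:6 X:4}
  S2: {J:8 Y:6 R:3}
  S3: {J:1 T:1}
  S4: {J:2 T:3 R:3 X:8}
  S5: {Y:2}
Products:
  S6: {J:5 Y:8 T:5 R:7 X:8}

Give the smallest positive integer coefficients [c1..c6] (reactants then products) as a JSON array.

J: 2·0+1·8+3·1+2·2+6·0 = 15 | 3·5 = 15
Y: 2·3+1·6+3·0+2·0+6·2 = 24 | 3·8 = 24
T: 2·3+1·0+3·1+2·3+6·0 = 15 | 3·5 = 15
R: 2·6+1·3+3·0+2·3+6·0 = 21 | 3·7 = 21
X: 2·4+1·0+3·0+2·8+6·0 = 24 | 3·8 = 24
gcd(2,1,3,2,6,3) = 1

Coefficients: [2, 1, 3, 2, 6, 3]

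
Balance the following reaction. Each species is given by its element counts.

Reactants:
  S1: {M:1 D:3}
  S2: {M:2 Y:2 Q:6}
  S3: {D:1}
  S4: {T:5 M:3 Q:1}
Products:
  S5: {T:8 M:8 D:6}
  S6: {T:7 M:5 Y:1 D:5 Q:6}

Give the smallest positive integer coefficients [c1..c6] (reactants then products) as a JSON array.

T: 6·0+1·0+4·0+6·5 = 30 | 2·8+2·7 = 30
M: 6·1+1·2+4·0+6·3 = 26 | 2·8+2·5 = 26
Y: 6·0+1·2+4·0+6·0 = 2 | 2·0+2·1 = 2
D: 6·3+1·0+4·1+6·0 = 22 | 2·6+2·5 = 22
Q: 6·0+1·6+4·0+6·1 = 12 | 2·0+2·6 = 12
gcd(6,1,4,6,2,2) = 1

Coefficients: [6, 1, 4, 6, 2, 2]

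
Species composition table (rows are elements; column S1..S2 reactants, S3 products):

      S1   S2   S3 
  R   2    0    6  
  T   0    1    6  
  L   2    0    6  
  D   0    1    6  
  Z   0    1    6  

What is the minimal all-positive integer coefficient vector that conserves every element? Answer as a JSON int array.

R: 3·2+6·0 = 6 | 1·6 = 6
T: 3·0+6·1 = 6 | 1·6 = 6
L: 3·2+6·0 = 6 | 1·6 = 6
D: 3·0+6·1 = 6 | 1·6 = 6
Z: 3·0+6·1 = 6 | 1·6 = 6
gcd(3,6,1) = 1

Coefficients: [3, 6, 1]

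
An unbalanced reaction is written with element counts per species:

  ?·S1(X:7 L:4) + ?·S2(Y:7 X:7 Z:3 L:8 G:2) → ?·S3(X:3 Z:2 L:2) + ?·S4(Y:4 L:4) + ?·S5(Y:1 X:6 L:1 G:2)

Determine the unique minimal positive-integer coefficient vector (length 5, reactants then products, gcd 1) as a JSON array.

Y: 1·0+2·7 = 14 | 3·0+3·4+2·1 = 14
X: 1·7+2·7 = 21 | 3·3+3·0+2·6 = 21
Z: 1·0+2·3 = 6 | 3·2+3·0+2·0 = 6
L: 1·4+2·8 = 20 | 3·2+3·4+2·1 = 20
G: 1·0+2·2 = 4 | 3·0+3·0+2·2 = 4
gcd(1,2,3,3,2) = 1

Coefficients: [1, 2, 3, 3, 2]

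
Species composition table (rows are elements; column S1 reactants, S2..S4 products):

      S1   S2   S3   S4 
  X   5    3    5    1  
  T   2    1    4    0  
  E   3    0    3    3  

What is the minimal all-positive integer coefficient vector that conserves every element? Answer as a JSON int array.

Coefficients: [4, 4, 1, 3]

X: 4·5 = 20 | 4·3+1·5+3·1 = 20
T: 4·2 = 8 | 4·1+1·4+3·0 = 8
E: 4·3 = 12 | 4·0+1·3+3·3 = 12
gcd(4,4,1,3) = 1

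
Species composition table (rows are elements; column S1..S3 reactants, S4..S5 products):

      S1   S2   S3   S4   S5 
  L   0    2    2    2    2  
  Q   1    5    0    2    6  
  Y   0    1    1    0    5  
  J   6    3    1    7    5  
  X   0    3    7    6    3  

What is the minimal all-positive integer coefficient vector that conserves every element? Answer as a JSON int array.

L: 4·0+2·2+3·2 = 10 | 4·2+1·2 = 10
Q: 4·1+2·5+3·0 = 14 | 4·2+1·6 = 14
Y: 4·0+2·1+3·1 = 5 | 4·0+1·5 = 5
J: 4·6+2·3+3·1 = 33 | 4·7+1·5 = 33
X: 4·0+2·3+3·7 = 27 | 4·6+1·3 = 27
gcd(4,2,3,4,1) = 1

Coefficients: [4, 2, 3, 4, 1]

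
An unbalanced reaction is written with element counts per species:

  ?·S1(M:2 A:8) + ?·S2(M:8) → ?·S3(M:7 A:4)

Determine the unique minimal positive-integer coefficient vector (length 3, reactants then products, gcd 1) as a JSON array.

M: 2·2+3·8 = 28 | 4·7 = 28
A: 2·8+3·0 = 16 | 4·4 = 16
gcd(2,3,4) = 1

Coefficients: [2, 3, 4]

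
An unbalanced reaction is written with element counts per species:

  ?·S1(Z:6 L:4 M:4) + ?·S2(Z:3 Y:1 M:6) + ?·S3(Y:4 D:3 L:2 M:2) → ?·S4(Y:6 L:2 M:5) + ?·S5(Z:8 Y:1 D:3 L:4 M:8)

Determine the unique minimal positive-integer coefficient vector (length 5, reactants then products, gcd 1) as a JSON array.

Coefficients: [5, 6, 6, 4, 6]

Z: 5·6+6·3+6·0 = 48 | 4·0+6·8 = 48
Y: 5·0+6·1+6·4 = 30 | 4·6+6·1 = 30
D: 5·0+6·0+6·3 = 18 | 4·0+6·3 = 18
L: 5·4+6·0+6·2 = 32 | 4·2+6·4 = 32
M: 5·4+6·6+6·2 = 68 | 4·5+6·8 = 68
gcd(5,6,6,4,6) = 1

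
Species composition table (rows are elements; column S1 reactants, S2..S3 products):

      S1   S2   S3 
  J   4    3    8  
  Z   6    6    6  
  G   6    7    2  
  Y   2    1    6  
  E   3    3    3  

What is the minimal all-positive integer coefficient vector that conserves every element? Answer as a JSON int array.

Coefficients: [5, 4, 1]

J: 5·4 = 20 | 4·3+1·8 = 20
Z: 5·6 = 30 | 4·6+1·6 = 30
G: 5·6 = 30 | 4·7+1·2 = 30
Y: 5·2 = 10 | 4·1+1·6 = 10
E: 5·3 = 15 | 4·3+1·3 = 15
gcd(5,4,1) = 1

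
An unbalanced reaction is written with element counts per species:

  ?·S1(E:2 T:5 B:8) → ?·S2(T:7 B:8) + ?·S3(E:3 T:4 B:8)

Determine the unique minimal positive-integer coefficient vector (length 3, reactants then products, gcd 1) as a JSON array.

Coefficients: [3, 1, 2]

E: 3·2 = 6 | 1·0+2·3 = 6
T: 3·5 = 15 | 1·7+2·4 = 15
B: 3·8 = 24 | 1·8+2·8 = 24
gcd(3,1,2) = 1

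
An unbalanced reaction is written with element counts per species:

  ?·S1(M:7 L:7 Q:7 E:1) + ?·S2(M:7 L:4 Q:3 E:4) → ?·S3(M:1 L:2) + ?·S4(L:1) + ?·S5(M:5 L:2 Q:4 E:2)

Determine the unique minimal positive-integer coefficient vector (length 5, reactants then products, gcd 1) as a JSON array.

Coefficients: [2, 2, 3, 6, 5]

M: 2·7+2·7 = 28 | 3·1+6·0+5·5 = 28
L: 2·7+2·4 = 22 | 3·2+6·1+5·2 = 22
Q: 2·7+2·3 = 20 | 3·0+6·0+5·4 = 20
E: 2·1+2·4 = 10 | 3·0+6·0+5·2 = 10
gcd(2,2,3,6,5) = 1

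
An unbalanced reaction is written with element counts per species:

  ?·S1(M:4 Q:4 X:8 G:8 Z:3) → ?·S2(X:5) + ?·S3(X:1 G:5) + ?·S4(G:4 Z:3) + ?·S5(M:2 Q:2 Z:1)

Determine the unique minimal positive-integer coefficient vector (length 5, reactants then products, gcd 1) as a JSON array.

Coefficients: [3, 4, 4, 1, 6]

M: 3·4 = 12 | 4·0+4·0+1·0+6·2 = 12
Q: 3·4 = 12 | 4·0+4·0+1·0+6·2 = 12
X: 3·8 = 24 | 4·5+4·1+1·0+6·0 = 24
G: 3·8 = 24 | 4·0+4·5+1·4+6·0 = 24
Z: 3·3 = 9 | 4·0+4·0+1·3+6·1 = 9
gcd(3,4,4,1,6) = 1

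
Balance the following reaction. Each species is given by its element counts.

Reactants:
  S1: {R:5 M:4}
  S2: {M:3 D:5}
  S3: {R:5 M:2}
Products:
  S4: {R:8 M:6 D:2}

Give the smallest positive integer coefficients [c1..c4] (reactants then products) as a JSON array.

R: 4·5+2·0+4·5 = 40 | 5·8 = 40
M: 4·4+2·3+4·2 = 30 | 5·6 = 30
D: 4·0+2·5+4·0 = 10 | 5·2 = 10
gcd(4,2,4,5) = 1

Coefficients: [4, 2, 4, 5]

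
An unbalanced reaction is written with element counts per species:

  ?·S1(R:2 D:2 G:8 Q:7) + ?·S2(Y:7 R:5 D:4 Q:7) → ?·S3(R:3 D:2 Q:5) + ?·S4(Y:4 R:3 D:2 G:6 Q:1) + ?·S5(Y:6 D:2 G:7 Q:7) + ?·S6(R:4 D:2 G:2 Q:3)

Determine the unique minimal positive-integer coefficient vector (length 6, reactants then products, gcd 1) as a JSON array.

Y: 5·0+4·7 = 28 | 5·0+1·4+4·6+3·0 = 28
R: 5·2+4·5 = 30 | 5·3+1·3+4·0+3·4 = 30
D: 5·2+4·4 = 26 | 5·2+1·2+4·2+3·2 = 26
G: 5·8+4·0 = 40 | 5·0+1·6+4·7+3·2 = 40
Q: 5·7+4·7 = 63 | 5·5+1·1+4·7+3·3 = 63
gcd(5,4,5,1,4,3) = 1

Coefficients: [5, 4, 5, 1, 4, 3]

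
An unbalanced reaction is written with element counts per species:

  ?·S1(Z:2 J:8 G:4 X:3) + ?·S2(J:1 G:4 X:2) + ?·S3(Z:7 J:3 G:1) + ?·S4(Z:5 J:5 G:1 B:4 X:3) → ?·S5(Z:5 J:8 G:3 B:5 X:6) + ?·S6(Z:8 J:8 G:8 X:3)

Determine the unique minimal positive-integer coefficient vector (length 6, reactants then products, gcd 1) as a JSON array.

Z: 3·2+6·0+3·7+5·5 = 52 | 4·5+4·8 = 52
J: 3·8+6·1+3·3+5·5 = 64 | 4·8+4·8 = 64
G: 3·4+6·4+3·1+5·1 = 44 | 4·3+4·8 = 44
B: 3·0+6·0+3·0+5·4 = 20 | 4·5+4·0 = 20
X: 3·3+6·2+3·0+5·3 = 36 | 4·6+4·3 = 36
gcd(3,6,3,5,4,4) = 1

Coefficients: [3, 6, 3, 5, 4, 4]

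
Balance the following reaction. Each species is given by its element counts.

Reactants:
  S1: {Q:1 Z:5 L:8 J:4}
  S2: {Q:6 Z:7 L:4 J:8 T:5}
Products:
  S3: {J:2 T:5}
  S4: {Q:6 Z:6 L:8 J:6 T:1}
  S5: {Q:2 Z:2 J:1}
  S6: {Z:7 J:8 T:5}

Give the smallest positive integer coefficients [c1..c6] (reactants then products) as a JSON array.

Q: 2·1+6·6 = 38 | 3·0+5·6+4·2+2·0 = 38
Z: 2·5+6·7 = 52 | 3·0+5·6+4·2+2·7 = 52
L: 2·8+6·4 = 40 | 3·0+5·8+4·0+2·0 = 40
J: 2·4+6·8 = 56 | 3·2+5·6+4·1+2·8 = 56
T: 2·0+6·5 = 30 | 3·5+5·1+4·0+2·5 = 30
gcd(2,6,3,5,4,2) = 1

Coefficients: [2, 6, 3, 5, 4, 2]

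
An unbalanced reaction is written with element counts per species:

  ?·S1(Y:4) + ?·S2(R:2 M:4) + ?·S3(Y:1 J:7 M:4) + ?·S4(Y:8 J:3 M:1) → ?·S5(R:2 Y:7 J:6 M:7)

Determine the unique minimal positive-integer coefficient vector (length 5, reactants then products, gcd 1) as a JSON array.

Coefficients: [2, 5, 3, 3, 5]

R: 2·0+5·2+3·0+3·0 = 10 | 5·2 = 10
Y: 2·4+5·0+3·1+3·8 = 35 | 5·7 = 35
J: 2·0+5·0+3·7+3·3 = 30 | 5·6 = 30
M: 2·0+5·4+3·4+3·1 = 35 | 5·7 = 35
gcd(2,5,3,3,5) = 1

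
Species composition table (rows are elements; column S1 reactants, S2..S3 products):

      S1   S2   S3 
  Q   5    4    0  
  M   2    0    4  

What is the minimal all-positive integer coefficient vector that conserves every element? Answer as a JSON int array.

Coefficients: [4, 5, 2]

Q: 4·5 = 20 | 5·4+2·0 = 20
M: 4·2 = 8 | 5·0+2·4 = 8
gcd(4,5,2) = 1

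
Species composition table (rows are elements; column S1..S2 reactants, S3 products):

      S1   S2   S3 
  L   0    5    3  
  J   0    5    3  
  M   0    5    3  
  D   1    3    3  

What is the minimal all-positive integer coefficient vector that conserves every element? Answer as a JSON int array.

Coefficients: [6, 3, 5]

L: 6·0+3·5 = 15 | 5·3 = 15
J: 6·0+3·5 = 15 | 5·3 = 15
M: 6·0+3·5 = 15 | 5·3 = 15
D: 6·1+3·3 = 15 | 5·3 = 15
gcd(6,3,5) = 1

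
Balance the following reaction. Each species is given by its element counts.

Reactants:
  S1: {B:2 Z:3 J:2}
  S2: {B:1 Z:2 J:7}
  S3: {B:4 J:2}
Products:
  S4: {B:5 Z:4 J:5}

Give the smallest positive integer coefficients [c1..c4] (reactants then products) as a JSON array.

B: 6·2+1·1+3·4 = 25 | 5·5 = 25
Z: 6·3+1·2+3·0 = 20 | 5·4 = 20
J: 6·2+1·7+3·2 = 25 | 5·5 = 25
gcd(6,1,3,5) = 1

Coefficients: [6, 1, 3, 5]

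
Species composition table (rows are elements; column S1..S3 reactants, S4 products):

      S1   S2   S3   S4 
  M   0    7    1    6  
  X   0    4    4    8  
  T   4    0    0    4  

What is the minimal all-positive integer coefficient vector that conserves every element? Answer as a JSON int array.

Coefficients: [3, 2, 4, 3]

M: 3·0+2·7+4·1 = 18 | 3·6 = 18
X: 3·0+2·4+4·4 = 24 | 3·8 = 24
T: 3·4+2·0+4·0 = 12 | 3·4 = 12
gcd(3,2,4,3) = 1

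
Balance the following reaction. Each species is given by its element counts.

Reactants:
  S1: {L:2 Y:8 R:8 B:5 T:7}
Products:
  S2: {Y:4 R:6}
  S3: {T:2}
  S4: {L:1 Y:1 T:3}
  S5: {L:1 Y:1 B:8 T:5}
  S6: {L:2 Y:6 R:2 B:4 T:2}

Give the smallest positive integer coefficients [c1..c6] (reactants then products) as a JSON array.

L: 4·2 = 8 | 5·0+2·0+4·1+2·1+1·2 = 8
Y: 4·8 = 32 | 5·4+2·0+4·1+2·1+1·6 = 32
R: 4·8 = 32 | 5·6+2·0+4·0+2·0+1·2 = 32
B: 4·5 = 20 | 5·0+2·0+4·0+2·8+1·4 = 20
T: 4·7 = 28 | 5·0+2·2+4·3+2·5+1·2 = 28
gcd(4,5,2,4,2,1) = 1

Coefficients: [4, 5, 2, 4, 2, 1]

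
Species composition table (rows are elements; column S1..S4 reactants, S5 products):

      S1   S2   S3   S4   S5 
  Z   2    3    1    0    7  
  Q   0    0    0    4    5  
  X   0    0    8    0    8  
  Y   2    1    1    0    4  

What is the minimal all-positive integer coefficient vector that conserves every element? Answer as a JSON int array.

Coefficients: [3, 6, 4, 5, 4]

Z: 3·2+6·3+4·1+5·0 = 28 | 4·7 = 28
Q: 3·0+6·0+4·0+5·4 = 20 | 4·5 = 20
X: 3·0+6·0+4·8+5·0 = 32 | 4·8 = 32
Y: 3·2+6·1+4·1+5·0 = 16 | 4·4 = 16
gcd(3,6,4,5,4) = 1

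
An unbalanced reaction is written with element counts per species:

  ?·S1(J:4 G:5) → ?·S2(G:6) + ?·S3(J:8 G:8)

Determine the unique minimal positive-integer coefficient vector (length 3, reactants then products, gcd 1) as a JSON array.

J: 6·4 = 24 | 1·0+3·8 = 24
G: 6·5 = 30 | 1·6+3·8 = 30
gcd(6,1,3) = 1

Coefficients: [6, 1, 3]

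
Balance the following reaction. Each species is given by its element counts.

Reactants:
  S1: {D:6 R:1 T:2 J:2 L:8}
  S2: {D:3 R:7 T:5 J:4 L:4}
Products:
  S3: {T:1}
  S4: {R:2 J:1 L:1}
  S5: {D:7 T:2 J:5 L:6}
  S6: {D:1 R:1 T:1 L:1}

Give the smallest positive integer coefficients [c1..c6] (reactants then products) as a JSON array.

D: 1·6+2·3 = 12 | 5·0+5·0+1·7+5·1 = 12
R: 1·1+2·7 = 15 | 5·0+5·2+1·0+5·1 = 15
T: 1·2+2·5 = 12 | 5·1+5·0+1·2+5·1 = 12
J: 1·2+2·4 = 10 | 5·0+5·1+1·5+5·0 = 10
L: 1·8+2·4 = 16 | 5·0+5·1+1·6+5·1 = 16
gcd(1,2,5,5,1,5) = 1

Coefficients: [1, 2, 5, 5, 1, 5]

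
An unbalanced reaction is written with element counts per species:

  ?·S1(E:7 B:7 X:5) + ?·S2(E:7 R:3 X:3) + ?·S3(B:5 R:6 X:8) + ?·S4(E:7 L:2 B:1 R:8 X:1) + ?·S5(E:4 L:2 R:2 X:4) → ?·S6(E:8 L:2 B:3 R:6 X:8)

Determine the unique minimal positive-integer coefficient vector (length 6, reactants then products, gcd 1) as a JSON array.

E: 1·7+2·7+2·0+1·7+5·4 = 48 | 6·8 = 48
L: 1·0+2·0+2·0+1·2+5·2 = 12 | 6·2 = 12
B: 1·7+2·0+2·5+1·1+5·0 = 18 | 6·3 = 18
R: 1·0+2·3+2·6+1·8+5·2 = 36 | 6·6 = 36
X: 1·5+2·3+2·8+1·1+5·4 = 48 | 6·8 = 48
gcd(1,2,2,1,5,6) = 1

Coefficients: [1, 2, 2, 1, 5, 6]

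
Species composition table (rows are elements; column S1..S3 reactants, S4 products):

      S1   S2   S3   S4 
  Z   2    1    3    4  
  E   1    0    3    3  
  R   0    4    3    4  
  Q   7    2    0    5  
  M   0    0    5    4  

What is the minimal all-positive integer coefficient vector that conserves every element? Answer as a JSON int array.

Coefficients: [3, 2, 4, 5]

Z: 3·2+2·1+4·3 = 20 | 5·4 = 20
E: 3·1+2·0+4·3 = 15 | 5·3 = 15
R: 3·0+2·4+4·3 = 20 | 5·4 = 20
Q: 3·7+2·2+4·0 = 25 | 5·5 = 25
M: 3·0+2·0+4·5 = 20 | 5·4 = 20
gcd(3,2,4,5) = 1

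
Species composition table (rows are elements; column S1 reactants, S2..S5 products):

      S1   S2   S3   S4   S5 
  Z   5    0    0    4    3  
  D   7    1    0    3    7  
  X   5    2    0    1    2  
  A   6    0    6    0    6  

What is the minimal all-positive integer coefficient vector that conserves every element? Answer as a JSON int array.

Coefficients: [3, 5, 2, 3, 1]

Z: 3·5 = 15 | 5·0+2·0+3·4+1·3 = 15
D: 3·7 = 21 | 5·1+2·0+3·3+1·7 = 21
X: 3·5 = 15 | 5·2+2·0+3·1+1·2 = 15
A: 3·6 = 18 | 5·0+2·6+3·0+1·6 = 18
gcd(3,5,2,3,1) = 1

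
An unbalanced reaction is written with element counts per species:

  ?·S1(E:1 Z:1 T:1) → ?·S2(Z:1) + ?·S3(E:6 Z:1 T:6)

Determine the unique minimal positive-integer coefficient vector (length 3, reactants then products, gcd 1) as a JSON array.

Coefficients: [6, 5, 1]

E: 6·1 = 6 | 5·0+1·6 = 6
Z: 6·1 = 6 | 5·1+1·1 = 6
T: 6·1 = 6 | 5·0+1·6 = 6
gcd(6,5,1) = 1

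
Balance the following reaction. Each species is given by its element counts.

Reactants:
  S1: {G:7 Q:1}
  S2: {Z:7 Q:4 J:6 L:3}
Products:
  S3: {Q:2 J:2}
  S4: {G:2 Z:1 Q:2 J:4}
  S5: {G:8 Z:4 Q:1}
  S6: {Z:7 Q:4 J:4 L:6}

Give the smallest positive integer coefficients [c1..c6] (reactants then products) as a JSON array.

G: 6·7+6·0 = 42 | 2·0+5·2+4·8+3·0 = 42
Z: 6·0+6·7 = 42 | 2·0+5·1+4·4+3·7 = 42
Q: 6·1+6·4 = 30 | 2·2+5·2+4·1+3·4 = 30
J: 6·0+6·6 = 36 | 2·2+5·4+4·0+3·4 = 36
L: 6·0+6·3 = 18 | 2·0+5·0+4·0+3·6 = 18
gcd(6,6,2,5,4,3) = 1

Coefficients: [6, 6, 2, 5, 4, 3]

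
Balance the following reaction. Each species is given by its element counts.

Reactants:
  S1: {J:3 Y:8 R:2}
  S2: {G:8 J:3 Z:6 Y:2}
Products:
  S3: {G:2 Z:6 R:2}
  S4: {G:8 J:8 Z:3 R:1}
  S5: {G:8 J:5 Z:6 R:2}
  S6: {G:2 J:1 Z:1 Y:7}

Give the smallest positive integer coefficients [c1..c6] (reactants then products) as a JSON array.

G: 4·0+5·8 = 40 | 2·2+2·8+1·8+6·2 = 40
J: 4·3+5·3 = 27 | 2·0+2·8+1·5+6·1 = 27
Z: 4·0+5·6 = 30 | 2·6+2·3+1·6+6·1 = 30
Y: 4·8+5·2 = 42 | 2·0+2·0+1·0+6·7 = 42
R: 4·2+5·0 = 8 | 2·2+2·1+1·2+6·0 = 8
gcd(4,5,2,2,1,6) = 1

Coefficients: [4, 5, 2, 2, 1, 6]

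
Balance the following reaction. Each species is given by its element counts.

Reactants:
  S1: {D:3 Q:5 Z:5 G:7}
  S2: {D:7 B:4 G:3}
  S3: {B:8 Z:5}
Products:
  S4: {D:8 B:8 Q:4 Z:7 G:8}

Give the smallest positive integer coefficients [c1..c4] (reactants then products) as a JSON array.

D: 4·3+4·7+3·0 = 40 | 5·8 = 40
B: 4·0+4·4+3·8 = 40 | 5·8 = 40
Q: 4·5+4·0+3·0 = 20 | 5·4 = 20
Z: 4·5+4·0+3·5 = 35 | 5·7 = 35
G: 4·7+4·3+3·0 = 40 | 5·8 = 40
gcd(4,4,3,5) = 1

Coefficients: [4, 4, 3, 5]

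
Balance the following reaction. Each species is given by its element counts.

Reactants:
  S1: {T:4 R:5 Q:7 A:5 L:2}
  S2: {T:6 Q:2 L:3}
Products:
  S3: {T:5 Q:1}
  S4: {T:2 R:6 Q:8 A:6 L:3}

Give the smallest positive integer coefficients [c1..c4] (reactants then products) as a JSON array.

T: 6·4+1·6 = 30 | 4·5+5·2 = 30
R: 6·5+1·0 = 30 | 4·0+5·6 = 30
Q: 6·7+1·2 = 44 | 4·1+5·8 = 44
A: 6·5+1·0 = 30 | 4·0+5·6 = 30
L: 6·2+1·3 = 15 | 4·0+5·3 = 15
gcd(6,1,4,5) = 1

Coefficients: [6, 1, 4, 5]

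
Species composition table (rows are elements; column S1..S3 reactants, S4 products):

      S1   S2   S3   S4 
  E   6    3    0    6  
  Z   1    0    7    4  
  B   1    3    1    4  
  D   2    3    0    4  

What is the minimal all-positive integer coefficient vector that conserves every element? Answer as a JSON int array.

Coefficients: [1, 2, 1, 2]

E: 1·6+2·3+1·0 = 12 | 2·6 = 12
Z: 1·1+2·0+1·7 = 8 | 2·4 = 8
B: 1·1+2·3+1·1 = 8 | 2·4 = 8
D: 1·2+2·3+1·0 = 8 | 2·4 = 8
gcd(1,2,1,2) = 1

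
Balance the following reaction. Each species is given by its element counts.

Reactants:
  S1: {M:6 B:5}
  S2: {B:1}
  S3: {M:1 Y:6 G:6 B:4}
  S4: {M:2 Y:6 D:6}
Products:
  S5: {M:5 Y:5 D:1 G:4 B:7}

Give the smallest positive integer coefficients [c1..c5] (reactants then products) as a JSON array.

Coefficients: [4, 6, 4, 1, 6]

M: 4·6+6·0+4·1+1·2 = 30 | 6·5 = 30
Y: 4·0+6·0+4·6+1·6 = 30 | 6·5 = 30
D: 4·0+6·0+4·0+1·6 = 6 | 6·1 = 6
G: 4·0+6·0+4·6+1·0 = 24 | 6·4 = 24
B: 4·5+6·1+4·4+1·0 = 42 | 6·7 = 42
gcd(4,6,4,1,6) = 1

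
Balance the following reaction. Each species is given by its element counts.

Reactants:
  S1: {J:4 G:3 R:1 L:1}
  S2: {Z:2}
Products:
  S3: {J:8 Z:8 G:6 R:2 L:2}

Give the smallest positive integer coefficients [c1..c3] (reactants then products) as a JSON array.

Coefficients: [2, 4, 1]

J: 2·4+4·0 = 8 | 1·8 = 8
Z: 2·0+4·2 = 8 | 1·8 = 8
G: 2·3+4·0 = 6 | 1·6 = 6
R: 2·1+4·0 = 2 | 1·2 = 2
L: 2·1+4·0 = 2 | 1·2 = 2
gcd(2,4,1) = 1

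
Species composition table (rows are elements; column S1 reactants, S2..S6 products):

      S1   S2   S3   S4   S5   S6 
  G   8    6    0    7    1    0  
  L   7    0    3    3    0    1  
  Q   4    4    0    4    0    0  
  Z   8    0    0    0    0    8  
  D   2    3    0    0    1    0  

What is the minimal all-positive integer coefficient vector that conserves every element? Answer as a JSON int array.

Coefficients: [4, 1, 5, 3, 5, 4]

G: 4·8 = 32 | 1·6+5·0+3·7+5·1+4·0 = 32
L: 4·7 = 28 | 1·0+5·3+3·3+5·0+4·1 = 28
Q: 4·4 = 16 | 1·4+5·0+3·4+5·0+4·0 = 16
Z: 4·8 = 32 | 1·0+5·0+3·0+5·0+4·8 = 32
D: 4·2 = 8 | 1·3+5·0+3·0+5·1+4·0 = 8
gcd(4,1,5,3,5,4) = 1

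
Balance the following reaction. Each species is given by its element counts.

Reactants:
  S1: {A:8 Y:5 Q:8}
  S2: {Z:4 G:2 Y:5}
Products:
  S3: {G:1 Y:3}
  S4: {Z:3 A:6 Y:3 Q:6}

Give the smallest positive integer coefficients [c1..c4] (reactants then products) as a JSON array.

Z: 3·0+3·4 = 12 | 6·0+4·3 = 12
G: 3·0+3·2 = 6 | 6·1+4·0 = 6
A: 3·8+3·0 = 24 | 6·0+4·6 = 24
Y: 3·5+3·5 = 30 | 6·3+4·3 = 30
Q: 3·8+3·0 = 24 | 6·0+4·6 = 24
gcd(3,3,6,4) = 1

Coefficients: [3, 3, 6, 4]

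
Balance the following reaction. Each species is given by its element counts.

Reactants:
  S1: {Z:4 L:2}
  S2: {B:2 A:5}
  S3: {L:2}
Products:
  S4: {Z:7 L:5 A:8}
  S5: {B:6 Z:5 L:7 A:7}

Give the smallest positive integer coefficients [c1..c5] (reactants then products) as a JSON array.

B: 3·0+3·2+3·0 = 6 | 1·0+1·6 = 6
Z: 3·4+3·0+3·0 = 12 | 1·7+1·5 = 12
L: 3·2+3·0+3·2 = 12 | 1·5+1·7 = 12
A: 3·0+3·5+3·0 = 15 | 1·8+1·7 = 15
gcd(3,3,3,1,1) = 1

Coefficients: [3, 3, 3, 1, 1]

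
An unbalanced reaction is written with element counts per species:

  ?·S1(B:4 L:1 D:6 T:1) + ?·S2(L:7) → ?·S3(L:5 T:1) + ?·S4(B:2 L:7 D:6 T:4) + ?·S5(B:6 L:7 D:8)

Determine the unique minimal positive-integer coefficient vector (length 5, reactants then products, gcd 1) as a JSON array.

B: 5·4+4·0 = 20 | 1·0+1·2+3·6 = 20
L: 5·1+4·7 = 33 | 1·5+1·7+3·7 = 33
D: 5·6+4·0 = 30 | 1·0+1·6+3·8 = 30
T: 5·1+4·0 = 5 | 1·1+1·4+3·0 = 5
gcd(5,4,1,1,3) = 1

Coefficients: [5, 4, 1, 1, 3]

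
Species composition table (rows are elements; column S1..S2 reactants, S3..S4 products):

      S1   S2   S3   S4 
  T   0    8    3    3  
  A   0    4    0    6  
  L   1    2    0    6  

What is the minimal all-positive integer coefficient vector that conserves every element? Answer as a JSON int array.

T: 6·0+3·8 = 24 | 6·3+2·3 = 24
A: 6·0+3·4 = 12 | 6·0+2·6 = 12
L: 6·1+3·2 = 12 | 6·0+2·6 = 12
gcd(6,3,6,2) = 1

Coefficients: [6, 3, 6, 2]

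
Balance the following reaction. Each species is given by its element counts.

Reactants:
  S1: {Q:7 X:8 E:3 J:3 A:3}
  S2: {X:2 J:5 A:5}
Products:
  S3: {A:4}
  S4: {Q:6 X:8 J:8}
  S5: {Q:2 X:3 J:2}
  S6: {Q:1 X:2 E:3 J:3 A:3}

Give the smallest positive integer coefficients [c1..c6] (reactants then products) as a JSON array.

Q: 3·7+4·0 = 21 | 5·0+1·6+6·2+3·1 = 21
X: 3·8+4·2 = 32 | 5·0+1·8+6·3+3·2 = 32
E: 3·3+4·0 = 9 | 5·0+1·0+6·0+3·3 = 9
J: 3·3+4·5 = 29 | 5·0+1·8+6·2+3·3 = 29
A: 3·3+4·5 = 29 | 5·4+1·0+6·0+3·3 = 29
gcd(3,4,5,1,6,3) = 1

Coefficients: [3, 4, 5, 1, 6, 3]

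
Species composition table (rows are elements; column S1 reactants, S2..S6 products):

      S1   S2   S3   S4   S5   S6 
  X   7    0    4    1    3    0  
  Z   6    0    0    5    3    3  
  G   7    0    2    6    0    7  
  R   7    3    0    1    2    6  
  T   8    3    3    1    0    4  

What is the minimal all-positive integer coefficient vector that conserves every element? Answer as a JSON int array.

X: 5·7 = 35 | 6·0+5·4+3·1+4·3+1·0 = 35
Z: 5·6 = 30 | 6·0+5·0+3·5+4·3+1·3 = 30
G: 5·7 = 35 | 6·0+5·2+3·6+4·0+1·7 = 35
R: 5·7 = 35 | 6·3+5·0+3·1+4·2+1·6 = 35
T: 5·8 = 40 | 6·3+5·3+3·1+4·0+1·4 = 40
gcd(5,6,5,3,4,1) = 1

Coefficients: [5, 6, 5, 3, 4, 1]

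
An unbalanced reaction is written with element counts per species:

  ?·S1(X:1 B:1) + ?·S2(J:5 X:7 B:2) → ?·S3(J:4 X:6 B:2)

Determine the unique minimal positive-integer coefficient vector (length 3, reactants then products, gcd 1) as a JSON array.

J: 2·0+4·5 = 20 | 5·4 = 20
X: 2·1+4·7 = 30 | 5·6 = 30
B: 2·1+4·2 = 10 | 5·2 = 10
gcd(2,4,5) = 1

Coefficients: [2, 4, 5]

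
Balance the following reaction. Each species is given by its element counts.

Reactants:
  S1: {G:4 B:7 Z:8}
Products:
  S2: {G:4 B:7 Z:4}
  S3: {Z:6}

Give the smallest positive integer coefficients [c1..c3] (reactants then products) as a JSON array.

Coefficients: [3, 3, 2]

G: 3·4 = 12 | 3·4+2·0 = 12
B: 3·7 = 21 | 3·7+2·0 = 21
Z: 3·8 = 24 | 3·4+2·6 = 24
gcd(3,3,2) = 1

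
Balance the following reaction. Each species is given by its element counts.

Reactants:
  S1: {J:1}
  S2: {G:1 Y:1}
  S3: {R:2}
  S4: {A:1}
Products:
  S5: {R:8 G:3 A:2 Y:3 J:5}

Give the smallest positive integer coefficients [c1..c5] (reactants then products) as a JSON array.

R: 5·0+3·0+4·2+2·0 = 8 | 1·8 = 8
G: 5·0+3·1+4·0+2·0 = 3 | 1·3 = 3
A: 5·0+3·0+4·0+2·1 = 2 | 1·2 = 2
Y: 5·0+3·1+4·0+2·0 = 3 | 1·3 = 3
J: 5·1+3·0+4·0+2·0 = 5 | 1·5 = 5
gcd(5,3,4,2,1) = 1

Coefficients: [5, 3, 4, 2, 1]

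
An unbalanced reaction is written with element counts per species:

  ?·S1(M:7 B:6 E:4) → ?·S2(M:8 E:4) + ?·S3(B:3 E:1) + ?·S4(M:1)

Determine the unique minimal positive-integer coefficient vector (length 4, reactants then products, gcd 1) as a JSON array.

Coefficients: [2, 1, 4, 6]

M: 2·7 = 14 | 1·8+4·0+6·1 = 14
B: 2·6 = 12 | 1·0+4·3+6·0 = 12
E: 2·4 = 8 | 1·4+4·1+6·0 = 8
gcd(2,1,4,6) = 1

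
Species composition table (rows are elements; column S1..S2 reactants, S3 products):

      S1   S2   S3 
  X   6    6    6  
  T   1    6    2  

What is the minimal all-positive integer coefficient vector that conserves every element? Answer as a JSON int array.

X: 4·6+1·6 = 30 | 5·6 = 30
T: 4·1+1·6 = 10 | 5·2 = 10
gcd(4,1,5) = 1

Coefficients: [4, 1, 5]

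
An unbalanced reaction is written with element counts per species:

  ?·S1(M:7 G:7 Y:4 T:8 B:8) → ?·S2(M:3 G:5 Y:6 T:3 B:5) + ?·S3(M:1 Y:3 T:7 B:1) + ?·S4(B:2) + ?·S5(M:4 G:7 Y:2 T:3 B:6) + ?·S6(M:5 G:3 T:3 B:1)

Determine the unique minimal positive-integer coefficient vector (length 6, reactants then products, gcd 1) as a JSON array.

Coefficients: [4, 1, 2, 5, 2, 3]

M: 4·7 = 28 | 1·3+2·1+5·0+2·4+3·5 = 28
G: 4·7 = 28 | 1·5+2·0+5·0+2·7+3·3 = 28
Y: 4·4 = 16 | 1·6+2·3+5·0+2·2+3·0 = 16
T: 4·8 = 32 | 1·3+2·7+5·0+2·3+3·3 = 32
B: 4·8 = 32 | 1·5+2·1+5·2+2·6+3·1 = 32
gcd(4,1,2,5,2,3) = 1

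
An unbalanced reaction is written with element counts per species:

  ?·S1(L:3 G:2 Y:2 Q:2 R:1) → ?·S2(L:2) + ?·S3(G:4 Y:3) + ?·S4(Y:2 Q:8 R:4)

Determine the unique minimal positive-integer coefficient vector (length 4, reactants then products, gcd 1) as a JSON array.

L: 4·3 = 12 | 6·2+2·0+1·0 = 12
G: 4·2 = 8 | 6·0+2·4+1·0 = 8
Y: 4·2 = 8 | 6·0+2·3+1·2 = 8
Q: 4·2 = 8 | 6·0+2·0+1·8 = 8
R: 4·1 = 4 | 6·0+2·0+1·4 = 4
gcd(4,6,2,1) = 1

Coefficients: [4, 6, 2, 1]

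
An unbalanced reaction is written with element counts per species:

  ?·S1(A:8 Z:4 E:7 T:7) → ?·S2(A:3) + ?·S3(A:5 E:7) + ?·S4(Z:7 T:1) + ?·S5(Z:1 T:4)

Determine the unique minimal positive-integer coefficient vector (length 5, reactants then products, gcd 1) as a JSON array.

A: 3·8 = 24 | 3·3+3·5+1·0+5·0 = 24
Z: 3·4 = 12 | 3·0+3·0+1·7+5·1 = 12
E: 3·7 = 21 | 3·0+3·7+1·0+5·0 = 21
T: 3·7 = 21 | 3·0+3·0+1·1+5·4 = 21
gcd(3,3,3,1,5) = 1

Coefficients: [3, 3, 3, 1, 5]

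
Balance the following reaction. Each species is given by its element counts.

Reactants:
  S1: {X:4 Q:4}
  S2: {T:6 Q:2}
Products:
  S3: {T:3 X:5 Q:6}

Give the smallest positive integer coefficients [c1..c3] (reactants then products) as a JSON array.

T: 5·0+2·6 = 12 | 4·3 = 12
X: 5·4+2·0 = 20 | 4·5 = 20
Q: 5·4+2·2 = 24 | 4·6 = 24
gcd(5,2,4) = 1

Coefficients: [5, 2, 4]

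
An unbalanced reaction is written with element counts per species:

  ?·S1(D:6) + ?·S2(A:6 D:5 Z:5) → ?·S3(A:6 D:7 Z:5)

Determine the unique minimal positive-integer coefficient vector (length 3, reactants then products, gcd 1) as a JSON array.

A: 1·0+3·6 = 18 | 3·6 = 18
D: 1·6+3·5 = 21 | 3·7 = 21
Z: 1·0+3·5 = 15 | 3·5 = 15
gcd(1,3,3) = 1

Coefficients: [1, 3, 3]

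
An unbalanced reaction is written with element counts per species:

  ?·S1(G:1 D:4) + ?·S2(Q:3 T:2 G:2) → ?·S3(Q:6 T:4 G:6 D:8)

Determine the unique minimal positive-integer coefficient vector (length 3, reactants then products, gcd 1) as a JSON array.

Q: 2·0+2·3 = 6 | 1·6 = 6
T: 2·0+2·2 = 4 | 1·4 = 4
G: 2·1+2·2 = 6 | 1·6 = 6
D: 2·4+2·0 = 8 | 1·8 = 8
gcd(2,2,1) = 1

Coefficients: [2, 2, 1]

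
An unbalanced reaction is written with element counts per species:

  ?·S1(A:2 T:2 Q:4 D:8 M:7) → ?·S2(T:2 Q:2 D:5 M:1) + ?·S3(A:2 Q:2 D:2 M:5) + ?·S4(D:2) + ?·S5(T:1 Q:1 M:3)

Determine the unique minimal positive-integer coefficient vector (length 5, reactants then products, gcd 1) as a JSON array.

A: 5·2 = 10 | 4·0+5·2+5·0+2·0 = 10
T: 5·2 = 10 | 4·2+5·0+5·0+2·1 = 10
Q: 5·4 = 20 | 4·2+5·2+5·0+2·1 = 20
D: 5·8 = 40 | 4·5+5·2+5·2+2·0 = 40
M: 5·7 = 35 | 4·1+5·5+5·0+2·3 = 35
gcd(5,4,5,5,2) = 1

Coefficients: [5, 4, 5, 5, 2]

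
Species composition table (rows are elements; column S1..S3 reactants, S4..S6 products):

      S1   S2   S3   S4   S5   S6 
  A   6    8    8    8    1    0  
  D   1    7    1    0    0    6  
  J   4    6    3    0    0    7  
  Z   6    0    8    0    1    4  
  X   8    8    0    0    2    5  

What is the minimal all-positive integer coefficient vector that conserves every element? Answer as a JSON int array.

A: 1·6+3·8+2·8 = 46 | 5·8+6·1+4·0 = 46
D: 1·1+3·7+2·1 = 24 | 5·0+6·0+4·6 = 24
J: 1·4+3·6+2·3 = 28 | 5·0+6·0+4·7 = 28
Z: 1·6+3·0+2·8 = 22 | 5·0+6·1+4·4 = 22
X: 1·8+3·8+2·0 = 32 | 5·0+6·2+4·5 = 32
gcd(1,3,2,5,6,4) = 1

Coefficients: [1, 3, 2, 5, 6, 4]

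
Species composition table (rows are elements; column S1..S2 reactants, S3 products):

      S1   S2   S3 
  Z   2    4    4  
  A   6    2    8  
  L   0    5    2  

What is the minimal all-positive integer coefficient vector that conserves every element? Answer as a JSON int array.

Coefficients: [6, 2, 5]

Z: 6·2+2·4 = 20 | 5·4 = 20
A: 6·6+2·2 = 40 | 5·8 = 40
L: 6·0+2·5 = 10 | 5·2 = 10
gcd(6,2,5) = 1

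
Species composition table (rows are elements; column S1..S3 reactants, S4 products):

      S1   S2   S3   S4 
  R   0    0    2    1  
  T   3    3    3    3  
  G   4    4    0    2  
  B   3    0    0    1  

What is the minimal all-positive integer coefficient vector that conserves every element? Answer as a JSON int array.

Coefficients: [2, 1, 3, 6]

R: 2·0+1·0+3·2 = 6 | 6·1 = 6
T: 2·3+1·3+3·3 = 18 | 6·3 = 18
G: 2·4+1·4+3·0 = 12 | 6·2 = 12
B: 2·3+1·0+3·0 = 6 | 6·1 = 6
gcd(2,1,3,6) = 1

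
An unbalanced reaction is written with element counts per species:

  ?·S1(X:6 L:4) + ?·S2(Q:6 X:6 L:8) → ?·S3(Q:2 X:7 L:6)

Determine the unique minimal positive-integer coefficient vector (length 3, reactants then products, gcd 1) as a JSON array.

Q: 5·0+2·6 = 12 | 6·2 = 12
X: 5·6+2·6 = 42 | 6·7 = 42
L: 5·4+2·8 = 36 | 6·6 = 36
gcd(5,2,6) = 1

Coefficients: [5, 2, 6]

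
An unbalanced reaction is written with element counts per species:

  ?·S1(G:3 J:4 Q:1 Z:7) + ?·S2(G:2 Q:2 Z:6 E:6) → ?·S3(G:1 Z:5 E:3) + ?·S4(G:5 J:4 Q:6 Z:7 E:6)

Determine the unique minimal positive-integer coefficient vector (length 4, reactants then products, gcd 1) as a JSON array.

Coefficients: [2, 5, 6, 2]

G: 2·3+5·2 = 16 | 6·1+2·5 = 16
J: 2·4+5·0 = 8 | 6·0+2·4 = 8
Q: 2·1+5·2 = 12 | 6·0+2·6 = 12
Z: 2·7+5·6 = 44 | 6·5+2·7 = 44
E: 2·0+5·6 = 30 | 6·3+2·6 = 30
gcd(2,5,6,2) = 1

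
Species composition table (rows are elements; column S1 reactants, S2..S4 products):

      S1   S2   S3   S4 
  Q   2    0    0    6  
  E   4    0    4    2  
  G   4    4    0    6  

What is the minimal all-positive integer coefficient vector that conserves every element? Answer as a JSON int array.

Coefficients: [6, 3, 5, 2]

Q: 6·2 = 12 | 3·0+5·0+2·6 = 12
E: 6·4 = 24 | 3·0+5·4+2·2 = 24
G: 6·4 = 24 | 3·4+5·0+2·6 = 24
gcd(6,3,5,2) = 1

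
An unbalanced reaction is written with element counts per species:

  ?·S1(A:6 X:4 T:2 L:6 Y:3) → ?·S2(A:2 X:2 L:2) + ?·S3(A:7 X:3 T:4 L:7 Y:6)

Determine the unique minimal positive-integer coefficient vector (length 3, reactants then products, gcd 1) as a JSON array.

Coefficients: [4, 5, 2]

A: 4·6 = 24 | 5·2+2·7 = 24
X: 4·4 = 16 | 5·2+2·3 = 16
T: 4·2 = 8 | 5·0+2·4 = 8
L: 4·6 = 24 | 5·2+2·7 = 24
Y: 4·3 = 12 | 5·0+2·6 = 12
gcd(4,5,2) = 1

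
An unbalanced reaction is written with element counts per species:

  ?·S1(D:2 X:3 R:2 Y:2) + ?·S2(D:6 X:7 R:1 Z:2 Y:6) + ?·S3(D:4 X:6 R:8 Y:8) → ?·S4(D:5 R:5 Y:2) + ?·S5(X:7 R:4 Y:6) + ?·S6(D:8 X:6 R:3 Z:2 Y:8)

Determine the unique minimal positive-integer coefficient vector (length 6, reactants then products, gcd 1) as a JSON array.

D: 1·2+3·6+6·4 = 44 | 4·5+6·0+3·8 = 44
X: 1·3+3·7+6·6 = 60 | 4·0+6·7+3·6 = 60
R: 1·2+3·1+6·8 = 53 | 4·5+6·4+3·3 = 53
Z: 1·0+3·2+6·0 = 6 | 4·0+6·0+3·2 = 6
Y: 1·2+3·6+6·8 = 68 | 4·2+6·6+3·8 = 68
gcd(1,3,6,4,6,3) = 1

Coefficients: [1, 3, 6, 4, 6, 3]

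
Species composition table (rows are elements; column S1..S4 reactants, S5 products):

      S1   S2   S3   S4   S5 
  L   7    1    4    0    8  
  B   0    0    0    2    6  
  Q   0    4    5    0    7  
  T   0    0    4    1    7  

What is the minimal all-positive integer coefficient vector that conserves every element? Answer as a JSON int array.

Coefficients: [1, 1, 2, 6, 2]

L: 1·7+1·1+2·4+6·0 = 16 | 2·8 = 16
B: 1·0+1·0+2·0+6·2 = 12 | 2·6 = 12
Q: 1·0+1·4+2·5+6·0 = 14 | 2·7 = 14
T: 1·0+1·0+2·4+6·1 = 14 | 2·7 = 14
gcd(1,1,2,6,2) = 1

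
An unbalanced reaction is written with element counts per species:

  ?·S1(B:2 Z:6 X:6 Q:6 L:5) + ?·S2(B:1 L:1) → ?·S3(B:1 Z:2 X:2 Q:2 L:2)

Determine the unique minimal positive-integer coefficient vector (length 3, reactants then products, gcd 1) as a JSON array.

B: 1·2+1·1 = 3 | 3·1 = 3
Z: 1·6+1·0 = 6 | 3·2 = 6
X: 1·6+1·0 = 6 | 3·2 = 6
Q: 1·6+1·0 = 6 | 3·2 = 6
L: 1·5+1·1 = 6 | 3·2 = 6
gcd(1,1,3) = 1

Coefficients: [1, 1, 3]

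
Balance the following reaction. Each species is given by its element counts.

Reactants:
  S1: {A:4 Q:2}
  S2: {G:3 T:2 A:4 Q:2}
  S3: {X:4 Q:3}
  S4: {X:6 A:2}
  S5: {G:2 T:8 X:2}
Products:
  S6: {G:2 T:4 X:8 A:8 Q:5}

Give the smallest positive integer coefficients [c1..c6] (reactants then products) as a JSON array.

G: 6·0+2·3+3·0+4·0+2·2 = 10 | 5·2 = 10
T: 6·0+2·2+3·0+4·0+2·8 = 20 | 5·4 = 20
X: 6·0+2·0+3·4+4·6+2·2 = 40 | 5·8 = 40
A: 6·4+2·4+3·0+4·2+2·0 = 40 | 5·8 = 40
Q: 6·2+2·2+3·3+4·0+2·0 = 25 | 5·5 = 25
gcd(6,2,3,4,2,5) = 1

Coefficients: [6, 2, 3, 4, 2, 5]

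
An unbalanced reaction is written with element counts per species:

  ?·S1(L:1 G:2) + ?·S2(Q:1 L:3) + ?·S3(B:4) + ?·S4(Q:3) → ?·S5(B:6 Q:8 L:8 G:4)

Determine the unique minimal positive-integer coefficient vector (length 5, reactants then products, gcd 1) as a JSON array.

Coefficients: [4, 4, 3, 4, 2]

B: 4·0+4·0+3·4+4·0 = 12 | 2·6 = 12
Q: 4·0+4·1+3·0+4·3 = 16 | 2·8 = 16
L: 4·1+4·3+3·0+4·0 = 16 | 2·8 = 16
G: 4·2+4·0+3·0+4·0 = 8 | 2·4 = 8
gcd(4,4,3,4,2) = 1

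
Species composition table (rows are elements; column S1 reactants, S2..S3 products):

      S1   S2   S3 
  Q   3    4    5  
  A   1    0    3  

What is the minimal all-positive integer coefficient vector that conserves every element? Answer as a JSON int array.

Coefficients: [3, 1, 1]

Q: 3·3 = 9 | 1·4+1·5 = 9
A: 3·1 = 3 | 1·0+1·3 = 3
gcd(3,1,1) = 1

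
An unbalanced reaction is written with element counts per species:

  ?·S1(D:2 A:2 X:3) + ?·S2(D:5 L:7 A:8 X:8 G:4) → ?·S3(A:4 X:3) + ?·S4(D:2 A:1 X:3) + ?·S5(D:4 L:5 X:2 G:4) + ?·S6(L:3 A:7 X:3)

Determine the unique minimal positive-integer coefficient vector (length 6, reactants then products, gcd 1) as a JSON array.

D: 3·2+6·5 = 36 | 5·0+6·2+6·4+4·0 = 36
L: 3·0+6·7 = 42 | 5·0+6·0+6·5+4·3 = 42
A: 3·2+6·8 = 54 | 5·4+6·1+6·0+4·7 = 54
X: 3·3+6·8 = 57 | 5·3+6·3+6·2+4·3 = 57
G: 3·0+6·4 = 24 | 5·0+6·0+6·4+4·0 = 24
gcd(3,6,5,6,6,4) = 1

Coefficients: [3, 6, 5, 6, 6, 4]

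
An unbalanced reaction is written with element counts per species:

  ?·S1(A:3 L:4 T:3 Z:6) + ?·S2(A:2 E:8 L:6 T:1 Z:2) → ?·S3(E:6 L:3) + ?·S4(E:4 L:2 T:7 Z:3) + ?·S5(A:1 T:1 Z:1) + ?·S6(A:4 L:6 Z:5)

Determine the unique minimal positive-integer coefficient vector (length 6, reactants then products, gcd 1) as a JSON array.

Coefficients: [2, 5, 6, 1, 4, 3]

A: 2·3+5·2 = 16 | 6·0+1·0+4·1+3·4 = 16
E: 2·0+5·8 = 40 | 6·6+1·4+4·0+3·0 = 40
L: 2·4+5·6 = 38 | 6·3+1·2+4·0+3·6 = 38
T: 2·3+5·1 = 11 | 6·0+1·7+4·1+3·0 = 11
Z: 2·6+5·2 = 22 | 6·0+1·3+4·1+3·5 = 22
gcd(2,5,6,1,4,3) = 1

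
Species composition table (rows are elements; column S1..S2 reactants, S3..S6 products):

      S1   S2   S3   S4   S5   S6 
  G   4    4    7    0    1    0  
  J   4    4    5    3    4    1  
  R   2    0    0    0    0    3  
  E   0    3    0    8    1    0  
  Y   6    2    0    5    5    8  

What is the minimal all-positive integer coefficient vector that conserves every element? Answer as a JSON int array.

G: 6·4+3·4 = 36 | 5·7+1·0+1·1+4·0 = 36
J: 6·4+3·4 = 36 | 5·5+1·3+1·4+4·1 = 36
R: 6·2+3·0 = 12 | 5·0+1·0+1·0+4·3 = 12
E: 6·0+3·3 = 9 | 5·0+1·8+1·1+4·0 = 9
Y: 6·6+3·2 = 42 | 5·0+1·5+1·5+4·8 = 42
gcd(6,3,5,1,1,4) = 1

Coefficients: [6, 3, 5, 1, 1, 4]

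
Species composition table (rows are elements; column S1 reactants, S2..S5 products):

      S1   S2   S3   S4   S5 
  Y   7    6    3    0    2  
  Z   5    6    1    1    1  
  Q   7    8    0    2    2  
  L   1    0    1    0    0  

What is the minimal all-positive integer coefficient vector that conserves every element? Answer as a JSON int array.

Y: 4·7 = 28 | 1·6+4·3+5·0+5·2 = 28
Z: 4·5 = 20 | 1·6+4·1+5·1+5·1 = 20
Q: 4·7 = 28 | 1·8+4·0+5·2+5·2 = 28
L: 4·1 = 4 | 1·0+4·1+5·0+5·0 = 4
gcd(4,1,4,5,5) = 1

Coefficients: [4, 1, 4, 5, 5]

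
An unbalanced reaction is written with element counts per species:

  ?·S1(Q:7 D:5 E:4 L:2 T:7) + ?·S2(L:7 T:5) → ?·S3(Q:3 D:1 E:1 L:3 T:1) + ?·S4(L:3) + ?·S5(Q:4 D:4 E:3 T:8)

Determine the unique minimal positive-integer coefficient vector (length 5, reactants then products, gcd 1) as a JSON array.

Q: 5·7+2·0 = 35 | 5·3+3·0+5·4 = 35
D: 5·5+2·0 = 25 | 5·1+3·0+5·4 = 25
E: 5·4+2·0 = 20 | 5·1+3·0+5·3 = 20
L: 5·2+2·7 = 24 | 5·3+3·3+5·0 = 24
T: 5·7+2·5 = 45 | 5·1+3·0+5·8 = 45
gcd(5,2,5,3,5) = 1

Coefficients: [5, 2, 5, 3, 5]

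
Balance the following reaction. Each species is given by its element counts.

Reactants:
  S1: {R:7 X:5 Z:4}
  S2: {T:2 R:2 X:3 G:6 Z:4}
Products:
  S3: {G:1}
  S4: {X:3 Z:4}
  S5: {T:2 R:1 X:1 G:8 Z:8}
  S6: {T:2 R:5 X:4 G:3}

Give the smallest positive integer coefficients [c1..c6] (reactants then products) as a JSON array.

T: 1·0+5·2 = 10 | 5·0+2·0+2·2+3·2 = 10
R: 1·7+5·2 = 17 | 5·0+2·0+2·1+3·5 = 17
X: 1·5+5·3 = 20 | 5·0+2·3+2·1+3·4 = 20
G: 1·0+5·6 = 30 | 5·1+2·0+2·8+3·3 = 30
Z: 1·4+5·4 = 24 | 5·0+2·4+2·8+3·0 = 24
gcd(1,5,5,2,2,3) = 1

Coefficients: [1, 5, 5, 2, 2, 3]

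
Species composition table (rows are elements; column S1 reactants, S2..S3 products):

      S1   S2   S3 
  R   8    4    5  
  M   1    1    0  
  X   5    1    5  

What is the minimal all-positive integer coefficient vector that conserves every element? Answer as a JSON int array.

R: 5·8 = 40 | 5·4+4·5 = 40
M: 5·1 = 5 | 5·1+4·0 = 5
X: 5·5 = 25 | 5·1+4·5 = 25
gcd(5,5,4) = 1

Coefficients: [5, 5, 4]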